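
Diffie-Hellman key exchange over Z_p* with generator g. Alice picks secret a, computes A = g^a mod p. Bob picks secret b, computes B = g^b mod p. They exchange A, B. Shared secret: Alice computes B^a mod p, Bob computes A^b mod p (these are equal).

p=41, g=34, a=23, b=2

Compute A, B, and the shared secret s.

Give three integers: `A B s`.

Answer: 15 8 20

Derivation:
A = 34^23 mod 41  (bits of 23 = 10111)
  bit 0 = 1: r = r^2 * 34 mod 41 = 1^2 * 34 = 1*34 = 34
  bit 1 = 0: r = r^2 mod 41 = 34^2 = 8
  bit 2 = 1: r = r^2 * 34 mod 41 = 8^2 * 34 = 23*34 = 3
  bit 3 = 1: r = r^2 * 34 mod 41 = 3^2 * 34 = 9*34 = 19
  bit 4 = 1: r = r^2 * 34 mod 41 = 19^2 * 34 = 33*34 = 15
  -> A = 15
B = 34^2 mod 41  (bits of 2 = 10)
  bit 0 = 1: r = r^2 * 34 mod 41 = 1^2 * 34 = 1*34 = 34
  bit 1 = 0: r = r^2 mod 41 = 34^2 = 8
  -> B = 8
s = B^a = 8^23 mod 41  (bits of 23 = 10111)
  bit 0 = 1: r = r^2 * 8 mod 41 = 1^2 * 8 = 1*8 = 8
  bit 1 = 0: r = r^2 mod 41 = 8^2 = 23
  bit 2 = 1: r = r^2 * 8 mod 41 = 23^2 * 8 = 37*8 = 9
  bit 3 = 1: r = r^2 * 8 mod 41 = 9^2 * 8 = 40*8 = 33
  bit 4 = 1: r = r^2 * 8 mod 41 = 33^2 * 8 = 23*8 = 20
  -> s = B^a = 20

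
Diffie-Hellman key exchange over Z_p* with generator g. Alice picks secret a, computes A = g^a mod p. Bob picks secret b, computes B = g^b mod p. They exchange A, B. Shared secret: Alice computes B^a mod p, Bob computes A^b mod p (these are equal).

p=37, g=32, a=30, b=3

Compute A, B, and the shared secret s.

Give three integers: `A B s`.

Answer: 27 23 36

Derivation:
A = 32^30 mod 37  (bits of 30 = 11110)
  bit 0 = 1: r = r^2 * 32 mod 37 = 1^2 * 32 = 1*32 = 32
  bit 1 = 1: r = r^2 * 32 mod 37 = 32^2 * 32 = 25*32 = 23
  bit 2 = 1: r = r^2 * 32 mod 37 = 23^2 * 32 = 11*32 = 19
  bit 3 = 1: r = r^2 * 32 mod 37 = 19^2 * 32 = 28*32 = 8
  bit 4 = 0: r = r^2 mod 37 = 8^2 = 27
  -> A = 27
B = 32^3 mod 37  (bits of 3 = 11)
  bit 0 = 1: r = r^2 * 32 mod 37 = 1^2 * 32 = 1*32 = 32
  bit 1 = 1: r = r^2 * 32 mod 37 = 32^2 * 32 = 25*32 = 23
  -> B = 23
s = B^a = 23^30 mod 37  (bits of 30 = 11110)
  bit 0 = 1: r = r^2 * 23 mod 37 = 1^2 * 23 = 1*23 = 23
  bit 1 = 1: r = r^2 * 23 mod 37 = 23^2 * 23 = 11*23 = 31
  bit 2 = 1: r = r^2 * 23 mod 37 = 31^2 * 23 = 36*23 = 14
  bit 3 = 1: r = r^2 * 23 mod 37 = 14^2 * 23 = 11*23 = 31
  bit 4 = 0: r = r^2 mod 37 = 31^2 = 36
  -> s = B^a = 36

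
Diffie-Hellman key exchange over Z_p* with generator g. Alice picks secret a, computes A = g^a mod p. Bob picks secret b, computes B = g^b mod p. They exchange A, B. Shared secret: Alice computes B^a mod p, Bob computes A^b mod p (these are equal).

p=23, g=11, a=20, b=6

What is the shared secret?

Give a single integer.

Answer: 2

Derivation:
A = 11^20 mod 23  (bits of 20 = 10100)
  bit 0 = 1: r = r^2 * 11 mod 23 = 1^2 * 11 = 1*11 = 11
  bit 1 = 0: r = r^2 mod 23 = 11^2 = 6
  bit 2 = 1: r = r^2 * 11 mod 23 = 6^2 * 11 = 13*11 = 5
  bit 3 = 0: r = r^2 mod 23 = 5^2 = 2
  bit 4 = 0: r = r^2 mod 23 = 2^2 = 4
  -> A = 4
B = 11^6 mod 23  (bits of 6 = 110)
  bit 0 = 1: r = r^2 * 11 mod 23 = 1^2 * 11 = 1*11 = 11
  bit 1 = 1: r = r^2 * 11 mod 23 = 11^2 * 11 = 6*11 = 20
  bit 2 = 0: r = r^2 mod 23 = 20^2 = 9
  -> B = 9
s = B^a = 9^20 mod 23  (bits of 20 = 10100)
  bit 0 = 1: r = r^2 * 9 mod 23 = 1^2 * 9 = 1*9 = 9
  bit 1 = 0: r = r^2 mod 23 = 9^2 = 12
  bit 2 = 1: r = r^2 * 9 mod 23 = 12^2 * 9 = 6*9 = 8
  bit 3 = 0: r = r^2 mod 23 = 8^2 = 18
  bit 4 = 0: r = r^2 mod 23 = 18^2 = 2
  -> s = B^a = 2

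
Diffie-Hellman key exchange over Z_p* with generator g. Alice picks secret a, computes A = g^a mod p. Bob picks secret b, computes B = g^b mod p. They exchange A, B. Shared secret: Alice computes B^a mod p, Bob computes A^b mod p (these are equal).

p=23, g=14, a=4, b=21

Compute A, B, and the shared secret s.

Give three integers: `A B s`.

Answer: 6 5 4

Derivation:
A = 14^4 mod 23  (bits of 4 = 100)
  bit 0 = 1: r = r^2 * 14 mod 23 = 1^2 * 14 = 1*14 = 14
  bit 1 = 0: r = r^2 mod 23 = 14^2 = 12
  bit 2 = 0: r = r^2 mod 23 = 12^2 = 6
  -> A = 6
B = 14^21 mod 23  (bits of 21 = 10101)
  bit 0 = 1: r = r^2 * 14 mod 23 = 1^2 * 14 = 1*14 = 14
  bit 1 = 0: r = r^2 mod 23 = 14^2 = 12
  bit 2 = 1: r = r^2 * 14 mod 23 = 12^2 * 14 = 6*14 = 15
  bit 3 = 0: r = r^2 mod 23 = 15^2 = 18
  bit 4 = 1: r = r^2 * 14 mod 23 = 18^2 * 14 = 2*14 = 5
  -> B = 5
s = B^a = 5^4 mod 23  (bits of 4 = 100)
  bit 0 = 1: r = r^2 * 5 mod 23 = 1^2 * 5 = 1*5 = 5
  bit 1 = 0: r = r^2 mod 23 = 5^2 = 2
  bit 2 = 0: r = r^2 mod 23 = 2^2 = 4
  -> s = B^a = 4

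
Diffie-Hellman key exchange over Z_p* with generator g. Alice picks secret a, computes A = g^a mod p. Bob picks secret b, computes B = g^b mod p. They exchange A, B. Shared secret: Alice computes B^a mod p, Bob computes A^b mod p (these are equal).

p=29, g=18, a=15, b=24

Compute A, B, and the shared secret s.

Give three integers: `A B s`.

Answer: 11 7 7

Derivation:
A = 18^15 mod 29  (bits of 15 = 1111)
  bit 0 = 1: r = r^2 * 18 mod 29 = 1^2 * 18 = 1*18 = 18
  bit 1 = 1: r = r^2 * 18 mod 29 = 18^2 * 18 = 5*18 = 3
  bit 2 = 1: r = r^2 * 18 mod 29 = 3^2 * 18 = 9*18 = 17
  bit 3 = 1: r = r^2 * 18 mod 29 = 17^2 * 18 = 28*18 = 11
  -> A = 11
B = 18^24 mod 29  (bits of 24 = 11000)
  bit 0 = 1: r = r^2 * 18 mod 29 = 1^2 * 18 = 1*18 = 18
  bit 1 = 1: r = r^2 * 18 mod 29 = 18^2 * 18 = 5*18 = 3
  bit 2 = 0: r = r^2 mod 29 = 3^2 = 9
  bit 3 = 0: r = r^2 mod 29 = 9^2 = 23
  bit 4 = 0: r = r^2 mod 29 = 23^2 = 7
  -> B = 7
s = B^a = 7^15 mod 29  (bits of 15 = 1111)
  bit 0 = 1: r = r^2 * 7 mod 29 = 1^2 * 7 = 1*7 = 7
  bit 1 = 1: r = r^2 * 7 mod 29 = 7^2 * 7 = 20*7 = 24
  bit 2 = 1: r = r^2 * 7 mod 29 = 24^2 * 7 = 25*7 = 1
  bit 3 = 1: r = r^2 * 7 mod 29 = 1^2 * 7 = 1*7 = 7
  -> s = B^a = 7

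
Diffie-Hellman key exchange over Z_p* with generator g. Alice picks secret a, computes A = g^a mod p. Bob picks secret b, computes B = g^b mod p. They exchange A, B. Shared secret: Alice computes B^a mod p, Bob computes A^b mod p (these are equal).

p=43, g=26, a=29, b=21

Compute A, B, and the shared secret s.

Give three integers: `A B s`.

A = 26^29 mod 43  (bits of 29 = 11101)
  bit 0 = 1: r = r^2 * 26 mod 43 = 1^2 * 26 = 1*26 = 26
  bit 1 = 1: r = r^2 * 26 mod 43 = 26^2 * 26 = 31*26 = 32
  bit 2 = 1: r = r^2 * 26 mod 43 = 32^2 * 26 = 35*26 = 7
  bit 3 = 0: r = r^2 mod 43 = 7^2 = 6
  bit 4 = 1: r = r^2 * 26 mod 43 = 6^2 * 26 = 36*26 = 33
  -> A = 33
B = 26^21 mod 43  (bits of 21 = 10101)
  bit 0 = 1: r = r^2 * 26 mod 43 = 1^2 * 26 = 1*26 = 26
  bit 1 = 0: r = r^2 mod 43 = 26^2 = 31
  bit 2 = 1: r = r^2 * 26 mod 43 = 31^2 * 26 = 15*26 = 3
  bit 3 = 0: r = r^2 mod 43 = 3^2 = 9
  bit 4 = 1: r = r^2 * 26 mod 43 = 9^2 * 26 = 38*26 = 42
  -> B = 42
s = B^a = 42^29 mod 43  (bits of 29 = 11101)
  bit 0 = 1: r = r^2 * 42 mod 43 = 1^2 * 42 = 1*42 = 42
  bit 1 = 1: r = r^2 * 42 mod 43 = 42^2 * 42 = 1*42 = 42
  bit 2 = 1: r = r^2 * 42 mod 43 = 42^2 * 42 = 1*42 = 42
  bit 3 = 0: r = r^2 mod 43 = 42^2 = 1
  bit 4 = 1: r = r^2 * 42 mod 43 = 1^2 * 42 = 1*42 = 42
  -> s = B^a = 42

Answer: 33 42 42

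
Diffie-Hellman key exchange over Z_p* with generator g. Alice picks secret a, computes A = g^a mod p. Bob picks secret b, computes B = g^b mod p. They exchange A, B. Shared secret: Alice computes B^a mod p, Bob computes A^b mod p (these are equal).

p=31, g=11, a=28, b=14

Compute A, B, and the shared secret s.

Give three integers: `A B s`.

Answer: 10 14 28

Derivation:
A = 11^28 mod 31  (bits of 28 = 11100)
  bit 0 = 1: r = r^2 * 11 mod 31 = 1^2 * 11 = 1*11 = 11
  bit 1 = 1: r = r^2 * 11 mod 31 = 11^2 * 11 = 28*11 = 29
  bit 2 = 1: r = r^2 * 11 mod 31 = 29^2 * 11 = 4*11 = 13
  bit 3 = 0: r = r^2 mod 31 = 13^2 = 14
  bit 4 = 0: r = r^2 mod 31 = 14^2 = 10
  -> A = 10
B = 11^14 mod 31  (bits of 14 = 1110)
  bit 0 = 1: r = r^2 * 11 mod 31 = 1^2 * 11 = 1*11 = 11
  bit 1 = 1: r = r^2 * 11 mod 31 = 11^2 * 11 = 28*11 = 29
  bit 2 = 1: r = r^2 * 11 mod 31 = 29^2 * 11 = 4*11 = 13
  bit 3 = 0: r = r^2 mod 31 = 13^2 = 14
  -> B = 14
s = B^a = 14^28 mod 31  (bits of 28 = 11100)
  bit 0 = 1: r = r^2 * 14 mod 31 = 1^2 * 14 = 1*14 = 14
  bit 1 = 1: r = r^2 * 14 mod 31 = 14^2 * 14 = 10*14 = 16
  bit 2 = 1: r = r^2 * 14 mod 31 = 16^2 * 14 = 8*14 = 19
  bit 3 = 0: r = r^2 mod 31 = 19^2 = 20
  bit 4 = 0: r = r^2 mod 31 = 20^2 = 28
  -> s = B^a = 28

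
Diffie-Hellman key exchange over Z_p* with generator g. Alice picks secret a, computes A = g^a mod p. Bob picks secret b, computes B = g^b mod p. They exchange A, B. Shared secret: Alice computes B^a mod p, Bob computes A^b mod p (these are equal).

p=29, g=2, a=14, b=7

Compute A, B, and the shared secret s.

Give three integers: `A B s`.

Answer: 28 12 28

Derivation:
A = 2^14 mod 29  (bits of 14 = 1110)
  bit 0 = 1: r = r^2 * 2 mod 29 = 1^2 * 2 = 1*2 = 2
  bit 1 = 1: r = r^2 * 2 mod 29 = 2^2 * 2 = 4*2 = 8
  bit 2 = 1: r = r^2 * 2 mod 29 = 8^2 * 2 = 6*2 = 12
  bit 3 = 0: r = r^2 mod 29 = 12^2 = 28
  -> A = 28
B = 2^7 mod 29  (bits of 7 = 111)
  bit 0 = 1: r = r^2 * 2 mod 29 = 1^2 * 2 = 1*2 = 2
  bit 1 = 1: r = r^2 * 2 mod 29 = 2^2 * 2 = 4*2 = 8
  bit 2 = 1: r = r^2 * 2 mod 29 = 8^2 * 2 = 6*2 = 12
  -> B = 12
s = B^a = 12^14 mod 29  (bits of 14 = 1110)
  bit 0 = 1: r = r^2 * 12 mod 29 = 1^2 * 12 = 1*12 = 12
  bit 1 = 1: r = r^2 * 12 mod 29 = 12^2 * 12 = 28*12 = 17
  bit 2 = 1: r = r^2 * 12 mod 29 = 17^2 * 12 = 28*12 = 17
  bit 3 = 0: r = r^2 mod 29 = 17^2 = 28
  -> s = B^a = 28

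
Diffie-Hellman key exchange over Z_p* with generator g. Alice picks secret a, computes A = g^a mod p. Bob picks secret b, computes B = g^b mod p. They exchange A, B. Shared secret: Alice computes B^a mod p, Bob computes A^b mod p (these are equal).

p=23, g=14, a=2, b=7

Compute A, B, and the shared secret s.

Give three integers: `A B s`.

Answer: 12 19 16

Derivation:
A = 14^2 mod 23  (bits of 2 = 10)
  bit 0 = 1: r = r^2 * 14 mod 23 = 1^2 * 14 = 1*14 = 14
  bit 1 = 0: r = r^2 mod 23 = 14^2 = 12
  -> A = 12
B = 14^7 mod 23  (bits of 7 = 111)
  bit 0 = 1: r = r^2 * 14 mod 23 = 1^2 * 14 = 1*14 = 14
  bit 1 = 1: r = r^2 * 14 mod 23 = 14^2 * 14 = 12*14 = 7
  bit 2 = 1: r = r^2 * 14 mod 23 = 7^2 * 14 = 3*14 = 19
  -> B = 19
s = B^a = 19^2 mod 23  (bits of 2 = 10)
  bit 0 = 1: r = r^2 * 19 mod 23 = 1^2 * 19 = 1*19 = 19
  bit 1 = 0: r = r^2 mod 23 = 19^2 = 16
  -> s = B^a = 16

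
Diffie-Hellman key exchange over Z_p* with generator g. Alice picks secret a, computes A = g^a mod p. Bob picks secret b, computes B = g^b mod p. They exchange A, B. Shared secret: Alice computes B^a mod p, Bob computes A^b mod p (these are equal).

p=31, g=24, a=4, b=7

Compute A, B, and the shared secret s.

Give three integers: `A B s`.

Answer: 14 3 19

Derivation:
A = 24^4 mod 31  (bits of 4 = 100)
  bit 0 = 1: r = r^2 * 24 mod 31 = 1^2 * 24 = 1*24 = 24
  bit 1 = 0: r = r^2 mod 31 = 24^2 = 18
  bit 2 = 0: r = r^2 mod 31 = 18^2 = 14
  -> A = 14
B = 24^7 mod 31  (bits of 7 = 111)
  bit 0 = 1: r = r^2 * 24 mod 31 = 1^2 * 24 = 1*24 = 24
  bit 1 = 1: r = r^2 * 24 mod 31 = 24^2 * 24 = 18*24 = 29
  bit 2 = 1: r = r^2 * 24 mod 31 = 29^2 * 24 = 4*24 = 3
  -> B = 3
s = B^a = 3^4 mod 31  (bits of 4 = 100)
  bit 0 = 1: r = r^2 * 3 mod 31 = 1^2 * 3 = 1*3 = 3
  bit 1 = 0: r = r^2 mod 31 = 3^2 = 9
  bit 2 = 0: r = r^2 mod 31 = 9^2 = 19
  -> s = B^a = 19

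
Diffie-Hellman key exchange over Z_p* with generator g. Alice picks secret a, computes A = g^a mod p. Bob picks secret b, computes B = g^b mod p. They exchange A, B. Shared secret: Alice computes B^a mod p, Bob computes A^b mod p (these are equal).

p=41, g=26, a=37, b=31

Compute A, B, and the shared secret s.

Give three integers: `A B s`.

A = 26^37 mod 41  (bits of 37 = 100101)
  bit 0 = 1: r = r^2 * 26 mod 41 = 1^2 * 26 = 1*26 = 26
  bit 1 = 0: r = r^2 mod 41 = 26^2 = 20
  bit 2 = 0: r = r^2 mod 41 = 20^2 = 31
  bit 3 = 1: r = r^2 * 26 mod 41 = 31^2 * 26 = 18*26 = 17
  bit 4 = 0: r = r^2 mod 41 = 17^2 = 2
  bit 5 = 1: r = r^2 * 26 mod 41 = 2^2 * 26 = 4*26 = 22
  -> A = 22
B = 26^31 mod 41  (bits of 31 = 11111)
  bit 0 = 1: r = r^2 * 26 mod 41 = 1^2 * 26 = 1*26 = 26
  bit 1 = 1: r = r^2 * 26 mod 41 = 26^2 * 26 = 20*26 = 28
  bit 2 = 1: r = r^2 * 26 mod 41 = 28^2 * 26 = 5*26 = 7
  bit 3 = 1: r = r^2 * 26 mod 41 = 7^2 * 26 = 8*26 = 3
  bit 4 = 1: r = r^2 * 26 mod 41 = 3^2 * 26 = 9*26 = 29
  -> B = 29
s = B^a = 29^37 mod 41  (bits of 37 = 100101)
  bit 0 = 1: r = r^2 * 29 mod 41 = 1^2 * 29 = 1*29 = 29
  bit 1 = 0: r = r^2 mod 41 = 29^2 = 21
  bit 2 = 0: r = r^2 mod 41 = 21^2 = 31
  bit 3 = 1: r = r^2 * 29 mod 41 = 31^2 * 29 = 18*29 = 30
  bit 4 = 0: r = r^2 mod 41 = 30^2 = 39
  bit 5 = 1: r = r^2 * 29 mod 41 = 39^2 * 29 = 4*29 = 34
  -> s = B^a = 34

Answer: 22 29 34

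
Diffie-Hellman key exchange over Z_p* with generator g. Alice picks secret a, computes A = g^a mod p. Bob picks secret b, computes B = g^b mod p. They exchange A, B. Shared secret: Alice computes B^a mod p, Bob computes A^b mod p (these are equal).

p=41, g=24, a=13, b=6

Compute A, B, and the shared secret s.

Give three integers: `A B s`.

A = 24^13 mod 41  (bits of 13 = 1101)
  bit 0 = 1: r = r^2 * 24 mod 41 = 1^2 * 24 = 1*24 = 24
  bit 1 = 1: r = r^2 * 24 mod 41 = 24^2 * 24 = 2*24 = 7
  bit 2 = 0: r = r^2 mod 41 = 7^2 = 8
  bit 3 = 1: r = r^2 * 24 mod 41 = 8^2 * 24 = 23*24 = 19
  -> A = 19
B = 24^6 mod 41  (bits of 6 = 110)
  bit 0 = 1: r = r^2 * 24 mod 41 = 1^2 * 24 = 1*24 = 24
  bit 1 = 1: r = r^2 * 24 mod 41 = 24^2 * 24 = 2*24 = 7
  bit 2 = 0: r = r^2 mod 41 = 7^2 = 8
  -> B = 8
s = B^a = 8^13 mod 41  (bits of 13 = 1101)
  bit 0 = 1: r = r^2 * 8 mod 41 = 1^2 * 8 = 1*8 = 8
  bit 1 = 1: r = r^2 * 8 mod 41 = 8^2 * 8 = 23*8 = 20
  bit 2 = 0: r = r^2 mod 41 = 20^2 = 31
  bit 3 = 1: r = r^2 * 8 mod 41 = 31^2 * 8 = 18*8 = 21
  -> s = B^a = 21

Answer: 19 8 21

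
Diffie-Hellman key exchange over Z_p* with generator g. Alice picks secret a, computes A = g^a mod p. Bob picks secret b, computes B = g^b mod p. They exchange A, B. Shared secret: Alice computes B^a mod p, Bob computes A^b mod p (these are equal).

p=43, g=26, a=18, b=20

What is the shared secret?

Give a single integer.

Answer: 11

Derivation:
A = 26^18 mod 43  (bits of 18 = 10010)
  bit 0 = 1: r = r^2 * 26 mod 43 = 1^2 * 26 = 1*26 = 26
  bit 1 = 0: r = r^2 mod 43 = 26^2 = 31
  bit 2 = 0: r = r^2 mod 43 = 31^2 = 15
  bit 3 = 1: r = r^2 * 26 mod 43 = 15^2 * 26 = 10*26 = 2
  bit 4 = 0: r = r^2 mod 43 = 2^2 = 4
  -> A = 4
B = 26^20 mod 43  (bits of 20 = 10100)
  bit 0 = 1: r = r^2 * 26 mod 43 = 1^2 * 26 = 1*26 = 26
  bit 1 = 0: r = r^2 mod 43 = 26^2 = 31
  bit 2 = 1: r = r^2 * 26 mod 43 = 31^2 * 26 = 15*26 = 3
  bit 3 = 0: r = r^2 mod 43 = 3^2 = 9
  bit 4 = 0: r = r^2 mod 43 = 9^2 = 38
  -> B = 38
s = B^a = 38^18 mod 43  (bits of 18 = 10010)
  bit 0 = 1: r = r^2 * 38 mod 43 = 1^2 * 38 = 1*38 = 38
  bit 1 = 0: r = r^2 mod 43 = 38^2 = 25
  bit 2 = 0: r = r^2 mod 43 = 25^2 = 23
  bit 3 = 1: r = r^2 * 38 mod 43 = 23^2 * 38 = 13*38 = 21
  bit 4 = 0: r = r^2 mod 43 = 21^2 = 11
  -> s = B^a = 11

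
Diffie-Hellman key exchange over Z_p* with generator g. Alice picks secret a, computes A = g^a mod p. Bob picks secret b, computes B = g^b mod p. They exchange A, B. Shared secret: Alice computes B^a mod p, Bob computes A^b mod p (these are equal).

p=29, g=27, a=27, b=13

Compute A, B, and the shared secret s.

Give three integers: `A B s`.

A = 27^27 mod 29  (bits of 27 = 11011)
  bit 0 = 1: r = r^2 * 27 mod 29 = 1^2 * 27 = 1*27 = 27
  bit 1 = 1: r = r^2 * 27 mod 29 = 27^2 * 27 = 4*27 = 21
  bit 2 = 0: r = r^2 mod 29 = 21^2 = 6
  bit 3 = 1: r = r^2 * 27 mod 29 = 6^2 * 27 = 7*27 = 15
  bit 4 = 1: r = r^2 * 27 mod 29 = 15^2 * 27 = 22*27 = 14
  -> A = 14
B = 27^13 mod 29  (bits of 13 = 1101)
  bit 0 = 1: r = r^2 * 27 mod 29 = 1^2 * 27 = 1*27 = 27
  bit 1 = 1: r = r^2 * 27 mod 29 = 27^2 * 27 = 4*27 = 21
  bit 2 = 0: r = r^2 mod 29 = 21^2 = 6
  bit 3 = 1: r = r^2 * 27 mod 29 = 6^2 * 27 = 7*27 = 15
  -> B = 15
s = B^a = 15^27 mod 29  (bits of 27 = 11011)
  bit 0 = 1: r = r^2 * 15 mod 29 = 1^2 * 15 = 1*15 = 15
  bit 1 = 1: r = r^2 * 15 mod 29 = 15^2 * 15 = 22*15 = 11
  bit 2 = 0: r = r^2 mod 29 = 11^2 = 5
  bit 3 = 1: r = r^2 * 15 mod 29 = 5^2 * 15 = 25*15 = 27
  bit 4 = 1: r = r^2 * 15 mod 29 = 27^2 * 15 = 4*15 = 2
  -> s = B^a = 2

Answer: 14 15 2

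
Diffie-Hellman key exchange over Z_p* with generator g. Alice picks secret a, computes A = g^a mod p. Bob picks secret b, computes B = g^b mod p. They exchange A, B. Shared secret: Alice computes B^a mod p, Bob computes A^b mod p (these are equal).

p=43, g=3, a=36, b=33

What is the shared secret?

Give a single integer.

A = 3^36 mod 43  (bits of 36 = 100100)
  bit 0 = 1: r = r^2 * 3 mod 43 = 1^2 * 3 = 1*3 = 3
  bit 1 = 0: r = r^2 mod 43 = 3^2 = 9
  bit 2 = 0: r = r^2 mod 43 = 9^2 = 38
  bit 3 = 1: r = r^2 * 3 mod 43 = 38^2 * 3 = 25*3 = 32
  bit 4 = 0: r = r^2 mod 43 = 32^2 = 35
  bit 5 = 0: r = r^2 mod 43 = 35^2 = 21
  -> A = 21
B = 3^33 mod 43  (bits of 33 = 100001)
  bit 0 = 1: r = r^2 * 3 mod 43 = 1^2 * 3 = 1*3 = 3
  bit 1 = 0: r = r^2 mod 43 = 3^2 = 9
  bit 2 = 0: r = r^2 mod 43 = 9^2 = 38
  bit 3 = 0: r = r^2 mod 43 = 38^2 = 25
  bit 4 = 0: r = r^2 mod 43 = 25^2 = 23
  bit 5 = 1: r = r^2 * 3 mod 43 = 23^2 * 3 = 13*3 = 39
  -> B = 39
s = B^a = 39^36 mod 43  (bits of 36 = 100100)
  bit 0 = 1: r = r^2 * 39 mod 43 = 1^2 * 39 = 1*39 = 39
  bit 1 = 0: r = r^2 mod 43 = 39^2 = 16
  bit 2 = 0: r = r^2 mod 43 = 16^2 = 41
  bit 3 = 1: r = r^2 * 39 mod 43 = 41^2 * 39 = 4*39 = 27
  bit 4 = 0: r = r^2 mod 43 = 27^2 = 41
  bit 5 = 0: r = r^2 mod 43 = 41^2 = 4
  -> s = B^a = 4

Answer: 4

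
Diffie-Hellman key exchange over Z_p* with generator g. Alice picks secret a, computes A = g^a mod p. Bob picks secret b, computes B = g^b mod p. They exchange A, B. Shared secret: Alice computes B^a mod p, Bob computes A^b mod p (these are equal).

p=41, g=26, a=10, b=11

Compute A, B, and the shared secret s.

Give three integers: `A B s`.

A = 26^10 mod 41  (bits of 10 = 1010)
  bit 0 = 1: r = r^2 * 26 mod 41 = 1^2 * 26 = 1*26 = 26
  bit 1 = 0: r = r^2 mod 41 = 26^2 = 20
  bit 2 = 1: r = r^2 * 26 mod 41 = 20^2 * 26 = 31*26 = 27
  bit 3 = 0: r = r^2 mod 41 = 27^2 = 32
  -> A = 32
B = 26^11 mod 41  (bits of 11 = 1011)
  bit 0 = 1: r = r^2 * 26 mod 41 = 1^2 * 26 = 1*26 = 26
  bit 1 = 0: r = r^2 mod 41 = 26^2 = 20
  bit 2 = 1: r = r^2 * 26 mod 41 = 20^2 * 26 = 31*26 = 27
  bit 3 = 1: r = r^2 * 26 mod 41 = 27^2 * 26 = 32*26 = 12
  -> B = 12
s = B^a = 12^10 mod 41  (bits of 10 = 1010)
  bit 0 = 1: r = r^2 * 12 mod 41 = 1^2 * 12 = 1*12 = 12
  bit 1 = 0: r = r^2 mod 41 = 12^2 = 21
  bit 2 = 1: r = r^2 * 12 mod 41 = 21^2 * 12 = 31*12 = 3
  bit 3 = 0: r = r^2 mod 41 = 3^2 = 9
  -> s = B^a = 9

Answer: 32 12 9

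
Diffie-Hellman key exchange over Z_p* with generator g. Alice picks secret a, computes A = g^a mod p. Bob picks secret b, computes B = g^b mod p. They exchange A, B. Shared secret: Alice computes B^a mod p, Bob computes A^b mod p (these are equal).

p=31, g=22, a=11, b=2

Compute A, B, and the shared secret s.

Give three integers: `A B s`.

Answer: 17 19 10

Derivation:
A = 22^11 mod 31  (bits of 11 = 1011)
  bit 0 = 1: r = r^2 * 22 mod 31 = 1^2 * 22 = 1*22 = 22
  bit 1 = 0: r = r^2 mod 31 = 22^2 = 19
  bit 2 = 1: r = r^2 * 22 mod 31 = 19^2 * 22 = 20*22 = 6
  bit 3 = 1: r = r^2 * 22 mod 31 = 6^2 * 22 = 5*22 = 17
  -> A = 17
B = 22^2 mod 31  (bits of 2 = 10)
  bit 0 = 1: r = r^2 * 22 mod 31 = 1^2 * 22 = 1*22 = 22
  bit 1 = 0: r = r^2 mod 31 = 22^2 = 19
  -> B = 19
s = B^a = 19^11 mod 31  (bits of 11 = 1011)
  bit 0 = 1: r = r^2 * 19 mod 31 = 1^2 * 19 = 1*19 = 19
  bit 1 = 0: r = r^2 mod 31 = 19^2 = 20
  bit 2 = 1: r = r^2 * 19 mod 31 = 20^2 * 19 = 28*19 = 5
  bit 3 = 1: r = r^2 * 19 mod 31 = 5^2 * 19 = 25*19 = 10
  -> s = B^a = 10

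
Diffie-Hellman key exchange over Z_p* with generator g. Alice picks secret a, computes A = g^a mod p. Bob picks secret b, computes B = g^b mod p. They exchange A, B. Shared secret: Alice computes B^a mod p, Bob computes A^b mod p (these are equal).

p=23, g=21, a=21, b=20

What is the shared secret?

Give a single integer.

Answer: 4

Derivation:
A = 21^21 mod 23  (bits of 21 = 10101)
  bit 0 = 1: r = r^2 * 21 mod 23 = 1^2 * 21 = 1*21 = 21
  bit 1 = 0: r = r^2 mod 23 = 21^2 = 4
  bit 2 = 1: r = r^2 * 21 mod 23 = 4^2 * 21 = 16*21 = 14
  bit 3 = 0: r = r^2 mod 23 = 14^2 = 12
  bit 4 = 1: r = r^2 * 21 mod 23 = 12^2 * 21 = 6*21 = 11
  -> A = 11
B = 21^20 mod 23  (bits of 20 = 10100)
  bit 0 = 1: r = r^2 * 21 mod 23 = 1^2 * 21 = 1*21 = 21
  bit 1 = 0: r = r^2 mod 23 = 21^2 = 4
  bit 2 = 1: r = r^2 * 21 mod 23 = 4^2 * 21 = 16*21 = 14
  bit 3 = 0: r = r^2 mod 23 = 14^2 = 12
  bit 4 = 0: r = r^2 mod 23 = 12^2 = 6
  -> B = 6
s = B^a = 6^21 mod 23  (bits of 21 = 10101)
  bit 0 = 1: r = r^2 * 6 mod 23 = 1^2 * 6 = 1*6 = 6
  bit 1 = 0: r = r^2 mod 23 = 6^2 = 13
  bit 2 = 1: r = r^2 * 6 mod 23 = 13^2 * 6 = 8*6 = 2
  bit 3 = 0: r = r^2 mod 23 = 2^2 = 4
  bit 4 = 1: r = r^2 * 6 mod 23 = 4^2 * 6 = 16*6 = 4
  -> s = B^a = 4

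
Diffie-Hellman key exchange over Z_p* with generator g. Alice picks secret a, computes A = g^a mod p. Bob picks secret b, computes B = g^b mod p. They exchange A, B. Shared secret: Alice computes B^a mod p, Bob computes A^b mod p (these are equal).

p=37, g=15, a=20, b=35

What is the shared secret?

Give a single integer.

Answer: 12

Derivation:
A = 15^20 mod 37  (bits of 20 = 10100)
  bit 0 = 1: r = r^2 * 15 mod 37 = 1^2 * 15 = 1*15 = 15
  bit 1 = 0: r = r^2 mod 37 = 15^2 = 3
  bit 2 = 1: r = r^2 * 15 mod 37 = 3^2 * 15 = 9*15 = 24
  bit 3 = 0: r = r^2 mod 37 = 24^2 = 21
  bit 4 = 0: r = r^2 mod 37 = 21^2 = 34
  -> A = 34
B = 15^35 mod 37  (bits of 35 = 100011)
  bit 0 = 1: r = r^2 * 15 mod 37 = 1^2 * 15 = 1*15 = 15
  bit 1 = 0: r = r^2 mod 37 = 15^2 = 3
  bit 2 = 0: r = r^2 mod 37 = 3^2 = 9
  bit 3 = 0: r = r^2 mod 37 = 9^2 = 7
  bit 4 = 1: r = r^2 * 15 mod 37 = 7^2 * 15 = 12*15 = 32
  bit 5 = 1: r = r^2 * 15 mod 37 = 32^2 * 15 = 25*15 = 5
  -> B = 5
s = B^a = 5^20 mod 37  (bits of 20 = 10100)
  bit 0 = 1: r = r^2 * 5 mod 37 = 1^2 * 5 = 1*5 = 5
  bit 1 = 0: r = r^2 mod 37 = 5^2 = 25
  bit 2 = 1: r = r^2 * 5 mod 37 = 25^2 * 5 = 33*5 = 17
  bit 3 = 0: r = r^2 mod 37 = 17^2 = 30
  bit 4 = 0: r = r^2 mod 37 = 30^2 = 12
  -> s = B^a = 12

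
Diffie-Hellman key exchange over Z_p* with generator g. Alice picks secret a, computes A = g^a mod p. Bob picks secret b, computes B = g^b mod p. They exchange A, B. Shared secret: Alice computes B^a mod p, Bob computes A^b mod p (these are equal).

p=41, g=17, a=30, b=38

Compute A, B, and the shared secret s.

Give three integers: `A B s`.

A = 17^30 mod 41  (bits of 30 = 11110)
  bit 0 = 1: r = r^2 * 17 mod 41 = 1^2 * 17 = 1*17 = 17
  bit 1 = 1: r = r^2 * 17 mod 41 = 17^2 * 17 = 2*17 = 34
  bit 2 = 1: r = r^2 * 17 mod 41 = 34^2 * 17 = 8*17 = 13
  bit 3 = 1: r = r^2 * 17 mod 41 = 13^2 * 17 = 5*17 = 3
  bit 4 = 0: r = r^2 mod 41 = 3^2 = 9
  -> A = 9
B = 17^38 mod 41  (bits of 38 = 100110)
  bit 0 = 1: r = r^2 * 17 mod 41 = 1^2 * 17 = 1*17 = 17
  bit 1 = 0: r = r^2 mod 41 = 17^2 = 2
  bit 2 = 0: r = r^2 mod 41 = 2^2 = 4
  bit 3 = 1: r = r^2 * 17 mod 41 = 4^2 * 17 = 16*17 = 26
  bit 4 = 1: r = r^2 * 17 mod 41 = 26^2 * 17 = 20*17 = 12
  bit 5 = 0: r = r^2 mod 41 = 12^2 = 21
  -> B = 21
s = B^a = 21^30 mod 41  (bits of 30 = 11110)
  bit 0 = 1: r = r^2 * 21 mod 41 = 1^2 * 21 = 1*21 = 21
  bit 1 = 1: r = r^2 * 21 mod 41 = 21^2 * 21 = 31*21 = 36
  bit 2 = 1: r = r^2 * 21 mod 41 = 36^2 * 21 = 25*21 = 33
  bit 3 = 1: r = r^2 * 21 mod 41 = 33^2 * 21 = 23*21 = 32
  bit 4 = 0: r = r^2 mod 41 = 32^2 = 40
  -> s = B^a = 40

Answer: 9 21 40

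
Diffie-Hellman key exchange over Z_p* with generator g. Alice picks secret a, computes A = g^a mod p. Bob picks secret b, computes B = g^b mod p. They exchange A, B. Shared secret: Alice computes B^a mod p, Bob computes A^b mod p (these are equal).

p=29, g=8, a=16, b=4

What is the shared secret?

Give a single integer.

Answer: 20

Derivation:
A = 8^16 mod 29  (bits of 16 = 10000)
  bit 0 = 1: r = r^2 * 8 mod 29 = 1^2 * 8 = 1*8 = 8
  bit 1 = 0: r = r^2 mod 29 = 8^2 = 6
  bit 2 = 0: r = r^2 mod 29 = 6^2 = 7
  bit 3 = 0: r = r^2 mod 29 = 7^2 = 20
  bit 4 = 0: r = r^2 mod 29 = 20^2 = 23
  -> A = 23
B = 8^4 mod 29  (bits of 4 = 100)
  bit 0 = 1: r = r^2 * 8 mod 29 = 1^2 * 8 = 1*8 = 8
  bit 1 = 0: r = r^2 mod 29 = 8^2 = 6
  bit 2 = 0: r = r^2 mod 29 = 6^2 = 7
  -> B = 7
s = B^a = 7^16 mod 29  (bits of 16 = 10000)
  bit 0 = 1: r = r^2 * 7 mod 29 = 1^2 * 7 = 1*7 = 7
  bit 1 = 0: r = r^2 mod 29 = 7^2 = 20
  bit 2 = 0: r = r^2 mod 29 = 20^2 = 23
  bit 3 = 0: r = r^2 mod 29 = 23^2 = 7
  bit 4 = 0: r = r^2 mod 29 = 7^2 = 20
  -> s = B^a = 20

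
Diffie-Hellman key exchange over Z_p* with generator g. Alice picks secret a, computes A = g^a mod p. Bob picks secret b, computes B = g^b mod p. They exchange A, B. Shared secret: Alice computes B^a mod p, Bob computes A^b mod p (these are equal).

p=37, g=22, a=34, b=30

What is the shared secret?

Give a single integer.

A = 22^34 mod 37  (bits of 34 = 100010)
  bit 0 = 1: r = r^2 * 22 mod 37 = 1^2 * 22 = 1*22 = 22
  bit 1 = 0: r = r^2 mod 37 = 22^2 = 3
  bit 2 = 0: r = r^2 mod 37 = 3^2 = 9
  bit 3 = 0: r = r^2 mod 37 = 9^2 = 7
  bit 4 = 1: r = r^2 * 22 mod 37 = 7^2 * 22 = 12*22 = 5
  bit 5 = 0: r = r^2 mod 37 = 5^2 = 25
  -> A = 25
B = 22^30 mod 37  (bits of 30 = 11110)
  bit 0 = 1: r = r^2 * 22 mod 37 = 1^2 * 22 = 1*22 = 22
  bit 1 = 1: r = r^2 * 22 mod 37 = 22^2 * 22 = 3*22 = 29
  bit 2 = 1: r = r^2 * 22 mod 37 = 29^2 * 22 = 27*22 = 2
  bit 3 = 1: r = r^2 * 22 mod 37 = 2^2 * 22 = 4*22 = 14
  bit 4 = 0: r = r^2 mod 37 = 14^2 = 11
  -> B = 11
s = B^a = 11^34 mod 37  (bits of 34 = 100010)
  bit 0 = 1: r = r^2 * 11 mod 37 = 1^2 * 11 = 1*11 = 11
  bit 1 = 0: r = r^2 mod 37 = 11^2 = 10
  bit 2 = 0: r = r^2 mod 37 = 10^2 = 26
  bit 3 = 0: r = r^2 mod 37 = 26^2 = 10
  bit 4 = 1: r = r^2 * 11 mod 37 = 10^2 * 11 = 26*11 = 27
  bit 5 = 0: r = r^2 mod 37 = 27^2 = 26
  -> s = B^a = 26

Answer: 26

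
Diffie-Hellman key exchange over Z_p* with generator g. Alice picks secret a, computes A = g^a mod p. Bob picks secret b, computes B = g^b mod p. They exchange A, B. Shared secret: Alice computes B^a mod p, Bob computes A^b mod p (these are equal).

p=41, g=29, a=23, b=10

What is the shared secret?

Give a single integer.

A = 29^23 mod 41  (bits of 23 = 10111)
  bit 0 = 1: r = r^2 * 29 mod 41 = 1^2 * 29 = 1*29 = 29
  bit 1 = 0: r = r^2 mod 41 = 29^2 = 21
  bit 2 = 1: r = r^2 * 29 mod 41 = 21^2 * 29 = 31*29 = 38
  bit 3 = 1: r = r^2 * 29 mod 41 = 38^2 * 29 = 9*29 = 15
  bit 4 = 1: r = r^2 * 29 mod 41 = 15^2 * 29 = 20*29 = 6
  -> A = 6
B = 29^10 mod 41  (bits of 10 = 1010)
  bit 0 = 1: r = r^2 * 29 mod 41 = 1^2 * 29 = 1*29 = 29
  bit 1 = 0: r = r^2 mod 41 = 29^2 = 21
  bit 2 = 1: r = r^2 * 29 mod 41 = 21^2 * 29 = 31*29 = 38
  bit 3 = 0: r = r^2 mod 41 = 38^2 = 9
  -> B = 9
s = B^a = 9^23 mod 41  (bits of 23 = 10111)
  bit 0 = 1: r = r^2 * 9 mod 41 = 1^2 * 9 = 1*9 = 9
  bit 1 = 0: r = r^2 mod 41 = 9^2 = 40
  bit 2 = 1: r = r^2 * 9 mod 41 = 40^2 * 9 = 1*9 = 9
  bit 3 = 1: r = r^2 * 9 mod 41 = 9^2 * 9 = 40*9 = 32
  bit 4 = 1: r = r^2 * 9 mod 41 = 32^2 * 9 = 40*9 = 32
  -> s = B^a = 32

Answer: 32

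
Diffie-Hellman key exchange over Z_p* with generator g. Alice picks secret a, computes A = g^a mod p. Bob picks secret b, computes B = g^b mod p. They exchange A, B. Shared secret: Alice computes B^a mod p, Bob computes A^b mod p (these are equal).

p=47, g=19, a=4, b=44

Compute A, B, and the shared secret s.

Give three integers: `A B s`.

A = 19^4 mod 47  (bits of 4 = 100)
  bit 0 = 1: r = r^2 * 19 mod 47 = 1^2 * 19 = 1*19 = 19
  bit 1 = 0: r = r^2 mod 47 = 19^2 = 32
  bit 2 = 0: r = r^2 mod 47 = 32^2 = 37
  -> A = 37
B = 19^44 mod 47  (bits of 44 = 101100)
  bit 0 = 1: r = r^2 * 19 mod 47 = 1^2 * 19 = 1*19 = 19
  bit 1 = 0: r = r^2 mod 47 = 19^2 = 32
  bit 2 = 1: r = r^2 * 19 mod 47 = 32^2 * 19 = 37*19 = 45
  bit 3 = 1: r = r^2 * 19 mod 47 = 45^2 * 19 = 4*19 = 29
  bit 4 = 0: r = r^2 mod 47 = 29^2 = 42
  bit 5 = 0: r = r^2 mod 47 = 42^2 = 25
  -> B = 25
s = B^a = 25^4 mod 47  (bits of 4 = 100)
  bit 0 = 1: r = r^2 * 25 mod 47 = 1^2 * 25 = 1*25 = 25
  bit 1 = 0: r = r^2 mod 47 = 25^2 = 14
  bit 2 = 0: r = r^2 mod 47 = 14^2 = 8
  -> s = B^a = 8

Answer: 37 25 8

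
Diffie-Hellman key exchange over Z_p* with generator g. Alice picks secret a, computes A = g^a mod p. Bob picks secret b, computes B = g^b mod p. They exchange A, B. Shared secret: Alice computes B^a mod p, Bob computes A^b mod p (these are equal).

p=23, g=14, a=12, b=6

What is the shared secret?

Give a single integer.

Answer: 3

Derivation:
A = 14^12 mod 23  (bits of 12 = 1100)
  bit 0 = 1: r = r^2 * 14 mod 23 = 1^2 * 14 = 1*14 = 14
  bit 1 = 1: r = r^2 * 14 mod 23 = 14^2 * 14 = 12*14 = 7
  bit 2 = 0: r = r^2 mod 23 = 7^2 = 3
  bit 3 = 0: r = r^2 mod 23 = 3^2 = 9
  -> A = 9
B = 14^6 mod 23  (bits of 6 = 110)
  bit 0 = 1: r = r^2 * 14 mod 23 = 1^2 * 14 = 1*14 = 14
  bit 1 = 1: r = r^2 * 14 mod 23 = 14^2 * 14 = 12*14 = 7
  bit 2 = 0: r = r^2 mod 23 = 7^2 = 3
  -> B = 3
s = B^a = 3^12 mod 23  (bits of 12 = 1100)
  bit 0 = 1: r = r^2 * 3 mod 23 = 1^2 * 3 = 1*3 = 3
  bit 1 = 1: r = r^2 * 3 mod 23 = 3^2 * 3 = 9*3 = 4
  bit 2 = 0: r = r^2 mod 23 = 4^2 = 16
  bit 3 = 0: r = r^2 mod 23 = 16^2 = 3
  -> s = B^a = 3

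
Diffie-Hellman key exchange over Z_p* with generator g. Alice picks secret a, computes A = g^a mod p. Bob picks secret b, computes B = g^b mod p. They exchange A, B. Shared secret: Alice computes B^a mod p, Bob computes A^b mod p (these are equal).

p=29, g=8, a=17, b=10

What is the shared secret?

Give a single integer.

Answer: 6

Derivation:
A = 8^17 mod 29  (bits of 17 = 10001)
  bit 0 = 1: r = r^2 * 8 mod 29 = 1^2 * 8 = 1*8 = 8
  bit 1 = 0: r = r^2 mod 29 = 8^2 = 6
  bit 2 = 0: r = r^2 mod 29 = 6^2 = 7
  bit 3 = 0: r = r^2 mod 29 = 7^2 = 20
  bit 4 = 1: r = r^2 * 8 mod 29 = 20^2 * 8 = 23*8 = 10
  -> A = 10
B = 8^10 mod 29  (bits of 10 = 1010)
  bit 0 = 1: r = r^2 * 8 mod 29 = 1^2 * 8 = 1*8 = 8
  bit 1 = 0: r = r^2 mod 29 = 8^2 = 6
  bit 2 = 1: r = r^2 * 8 mod 29 = 6^2 * 8 = 7*8 = 27
  bit 3 = 0: r = r^2 mod 29 = 27^2 = 4
  -> B = 4
s = B^a = 4^17 mod 29  (bits of 17 = 10001)
  bit 0 = 1: r = r^2 * 4 mod 29 = 1^2 * 4 = 1*4 = 4
  bit 1 = 0: r = r^2 mod 29 = 4^2 = 16
  bit 2 = 0: r = r^2 mod 29 = 16^2 = 24
  bit 3 = 0: r = r^2 mod 29 = 24^2 = 25
  bit 4 = 1: r = r^2 * 4 mod 29 = 25^2 * 4 = 16*4 = 6
  -> s = B^a = 6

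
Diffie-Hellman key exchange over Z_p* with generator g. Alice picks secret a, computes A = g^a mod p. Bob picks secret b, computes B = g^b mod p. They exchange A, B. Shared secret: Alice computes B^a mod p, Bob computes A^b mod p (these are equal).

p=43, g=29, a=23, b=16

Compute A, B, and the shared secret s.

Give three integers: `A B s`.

Answer: 19 15 10

Derivation:
A = 29^23 mod 43  (bits of 23 = 10111)
  bit 0 = 1: r = r^2 * 29 mod 43 = 1^2 * 29 = 1*29 = 29
  bit 1 = 0: r = r^2 mod 43 = 29^2 = 24
  bit 2 = 1: r = r^2 * 29 mod 43 = 24^2 * 29 = 17*29 = 20
  bit 3 = 1: r = r^2 * 29 mod 43 = 20^2 * 29 = 13*29 = 33
  bit 4 = 1: r = r^2 * 29 mod 43 = 33^2 * 29 = 14*29 = 19
  -> A = 19
B = 29^16 mod 43  (bits of 16 = 10000)
  bit 0 = 1: r = r^2 * 29 mod 43 = 1^2 * 29 = 1*29 = 29
  bit 1 = 0: r = r^2 mod 43 = 29^2 = 24
  bit 2 = 0: r = r^2 mod 43 = 24^2 = 17
  bit 3 = 0: r = r^2 mod 43 = 17^2 = 31
  bit 4 = 0: r = r^2 mod 43 = 31^2 = 15
  -> B = 15
s = B^a = 15^23 mod 43  (bits of 23 = 10111)
  bit 0 = 1: r = r^2 * 15 mod 43 = 1^2 * 15 = 1*15 = 15
  bit 1 = 0: r = r^2 mod 43 = 15^2 = 10
  bit 2 = 1: r = r^2 * 15 mod 43 = 10^2 * 15 = 14*15 = 38
  bit 3 = 1: r = r^2 * 15 mod 43 = 38^2 * 15 = 25*15 = 31
  bit 4 = 1: r = r^2 * 15 mod 43 = 31^2 * 15 = 15*15 = 10
  -> s = B^a = 10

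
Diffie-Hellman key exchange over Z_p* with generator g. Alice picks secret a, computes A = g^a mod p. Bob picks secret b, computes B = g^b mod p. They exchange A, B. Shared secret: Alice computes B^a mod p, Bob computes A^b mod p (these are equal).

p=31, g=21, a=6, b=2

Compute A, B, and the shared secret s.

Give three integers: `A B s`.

Answer: 2 7 4

Derivation:
A = 21^6 mod 31  (bits of 6 = 110)
  bit 0 = 1: r = r^2 * 21 mod 31 = 1^2 * 21 = 1*21 = 21
  bit 1 = 1: r = r^2 * 21 mod 31 = 21^2 * 21 = 7*21 = 23
  bit 2 = 0: r = r^2 mod 31 = 23^2 = 2
  -> A = 2
B = 21^2 mod 31  (bits of 2 = 10)
  bit 0 = 1: r = r^2 * 21 mod 31 = 1^2 * 21 = 1*21 = 21
  bit 1 = 0: r = r^2 mod 31 = 21^2 = 7
  -> B = 7
s = B^a = 7^6 mod 31  (bits of 6 = 110)
  bit 0 = 1: r = r^2 * 7 mod 31 = 1^2 * 7 = 1*7 = 7
  bit 1 = 1: r = r^2 * 7 mod 31 = 7^2 * 7 = 18*7 = 2
  bit 2 = 0: r = r^2 mod 31 = 2^2 = 4
  -> s = B^a = 4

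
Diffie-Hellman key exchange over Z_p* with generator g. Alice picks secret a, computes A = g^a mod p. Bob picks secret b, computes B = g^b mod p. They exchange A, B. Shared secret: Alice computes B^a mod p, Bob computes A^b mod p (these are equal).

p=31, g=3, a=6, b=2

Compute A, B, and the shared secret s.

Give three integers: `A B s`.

Answer: 16 9 8

Derivation:
A = 3^6 mod 31  (bits of 6 = 110)
  bit 0 = 1: r = r^2 * 3 mod 31 = 1^2 * 3 = 1*3 = 3
  bit 1 = 1: r = r^2 * 3 mod 31 = 3^2 * 3 = 9*3 = 27
  bit 2 = 0: r = r^2 mod 31 = 27^2 = 16
  -> A = 16
B = 3^2 mod 31  (bits of 2 = 10)
  bit 0 = 1: r = r^2 * 3 mod 31 = 1^2 * 3 = 1*3 = 3
  bit 1 = 0: r = r^2 mod 31 = 3^2 = 9
  -> B = 9
s = B^a = 9^6 mod 31  (bits of 6 = 110)
  bit 0 = 1: r = r^2 * 9 mod 31 = 1^2 * 9 = 1*9 = 9
  bit 1 = 1: r = r^2 * 9 mod 31 = 9^2 * 9 = 19*9 = 16
  bit 2 = 0: r = r^2 mod 31 = 16^2 = 8
  -> s = B^a = 8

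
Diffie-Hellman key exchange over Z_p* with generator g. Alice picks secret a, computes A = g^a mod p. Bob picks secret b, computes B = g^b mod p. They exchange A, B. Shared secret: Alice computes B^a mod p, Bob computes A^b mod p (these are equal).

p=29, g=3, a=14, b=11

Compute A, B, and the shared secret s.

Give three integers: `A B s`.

Answer: 28 15 28

Derivation:
A = 3^14 mod 29  (bits of 14 = 1110)
  bit 0 = 1: r = r^2 * 3 mod 29 = 1^2 * 3 = 1*3 = 3
  bit 1 = 1: r = r^2 * 3 mod 29 = 3^2 * 3 = 9*3 = 27
  bit 2 = 1: r = r^2 * 3 mod 29 = 27^2 * 3 = 4*3 = 12
  bit 3 = 0: r = r^2 mod 29 = 12^2 = 28
  -> A = 28
B = 3^11 mod 29  (bits of 11 = 1011)
  bit 0 = 1: r = r^2 * 3 mod 29 = 1^2 * 3 = 1*3 = 3
  bit 1 = 0: r = r^2 mod 29 = 3^2 = 9
  bit 2 = 1: r = r^2 * 3 mod 29 = 9^2 * 3 = 23*3 = 11
  bit 3 = 1: r = r^2 * 3 mod 29 = 11^2 * 3 = 5*3 = 15
  -> B = 15
s = B^a = 15^14 mod 29  (bits of 14 = 1110)
  bit 0 = 1: r = r^2 * 15 mod 29 = 1^2 * 15 = 1*15 = 15
  bit 1 = 1: r = r^2 * 15 mod 29 = 15^2 * 15 = 22*15 = 11
  bit 2 = 1: r = r^2 * 15 mod 29 = 11^2 * 15 = 5*15 = 17
  bit 3 = 0: r = r^2 mod 29 = 17^2 = 28
  -> s = B^a = 28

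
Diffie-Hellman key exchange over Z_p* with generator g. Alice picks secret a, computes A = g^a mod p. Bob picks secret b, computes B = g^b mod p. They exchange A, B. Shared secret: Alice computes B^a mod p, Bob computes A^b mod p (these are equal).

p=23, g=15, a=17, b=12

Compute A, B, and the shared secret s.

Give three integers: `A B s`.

A = 15^17 mod 23  (bits of 17 = 10001)
  bit 0 = 1: r = r^2 * 15 mod 23 = 1^2 * 15 = 1*15 = 15
  bit 1 = 0: r = r^2 mod 23 = 15^2 = 18
  bit 2 = 0: r = r^2 mod 23 = 18^2 = 2
  bit 3 = 0: r = r^2 mod 23 = 2^2 = 4
  bit 4 = 1: r = r^2 * 15 mod 23 = 4^2 * 15 = 16*15 = 10
  -> A = 10
B = 15^12 mod 23  (bits of 12 = 1100)
  bit 0 = 1: r = r^2 * 15 mod 23 = 1^2 * 15 = 1*15 = 15
  bit 1 = 1: r = r^2 * 15 mod 23 = 15^2 * 15 = 18*15 = 17
  bit 2 = 0: r = r^2 mod 23 = 17^2 = 13
  bit 3 = 0: r = r^2 mod 23 = 13^2 = 8
  -> B = 8
s = B^a = 8^17 mod 23  (bits of 17 = 10001)
  bit 0 = 1: r = r^2 * 8 mod 23 = 1^2 * 8 = 1*8 = 8
  bit 1 = 0: r = r^2 mod 23 = 8^2 = 18
  bit 2 = 0: r = r^2 mod 23 = 18^2 = 2
  bit 3 = 0: r = r^2 mod 23 = 2^2 = 4
  bit 4 = 1: r = r^2 * 8 mod 23 = 4^2 * 8 = 16*8 = 13
  -> s = B^a = 13

Answer: 10 8 13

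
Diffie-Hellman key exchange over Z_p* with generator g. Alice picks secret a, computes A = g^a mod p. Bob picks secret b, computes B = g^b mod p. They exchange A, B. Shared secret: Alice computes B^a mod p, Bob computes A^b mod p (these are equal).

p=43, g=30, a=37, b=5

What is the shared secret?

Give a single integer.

Answer: 19

Derivation:
A = 30^37 mod 43  (bits of 37 = 100101)
  bit 0 = 1: r = r^2 * 30 mod 43 = 1^2 * 30 = 1*30 = 30
  bit 1 = 0: r = r^2 mod 43 = 30^2 = 40
  bit 2 = 0: r = r^2 mod 43 = 40^2 = 9
  bit 3 = 1: r = r^2 * 30 mod 43 = 9^2 * 30 = 38*30 = 22
  bit 4 = 0: r = r^2 mod 43 = 22^2 = 11
  bit 5 = 1: r = r^2 * 30 mod 43 = 11^2 * 30 = 35*30 = 18
  -> A = 18
B = 30^5 mod 43  (bits of 5 = 101)
  bit 0 = 1: r = r^2 * 30 mod 43 = 1^2 * 30 = 1*30 = 30
  bit 1 = 0: r = r^2 mod 43 = 30^2 = 40
  bit 2 = 1: r = r^2 * 30 mod 43 = 40^2 * 30 = 9*30 = 12
  -> B = 12
s = B^a = 12^37 mod 43  (bits of 37 = 100101)
  bit 0 = 1: r = r^2 * 12 mod 43 = 1^2 * 12 = 1*12 = 12
  bit 1 = 0: r = r^2 mod 43 = 12^2 = 15
  bit 2 = 0: r = r^2 mod 43 = 15^2 = 10
  bit 3 = 1: r = r^2 * 12 mod 43 = 10^2 * 12 = 14*12 = 39
  bit 4 = 0: r = r^2 mod 43 = 39^2 = 16
  bit 5 = 1: r = r^2 * 12 mod 43 = 16^2 * 12 = 41*12 = 19
  -> s = B^a = 19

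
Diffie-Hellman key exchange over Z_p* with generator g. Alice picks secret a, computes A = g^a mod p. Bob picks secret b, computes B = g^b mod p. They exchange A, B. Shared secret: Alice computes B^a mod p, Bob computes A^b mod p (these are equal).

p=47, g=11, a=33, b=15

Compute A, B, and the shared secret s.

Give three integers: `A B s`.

Answer: 5 43 41

Derivation:
A = 11^33 mod 47  (bits of 33 = 100001)
  bit 0 = 1: r = r^2 * 11 mod 47 = 1^2 * 11 = 1*11 = 11
  bit 1 = 0: r = r^2 mod 47 = 11^2 = 27
  bit 2 = 0: r = r^2 mod 47 = 27^2 = 24
  bit 3 = 0: r = r^2 mod 47 = 24^2 = 12
  bit 4 = 0: r = r^2 mod 47 = 12^2 = 3
  bit 5 = 1: r = r^2 * 11 mod 47 = 3^2 * 11 = 9*11 = 5
  -> A = 5
B = 11^15 mod 47  (bits of 15 = 1111)
  bit 0 = 1: r = r^2 * 11 mod 47 = 1^2 * 11 = 1*11 = 11
  bit 1 = 1: r = r^2 * 11 mod 47 = 11^2 * 11 = 27*11 = 15
  bit 2 = 1: r = r^2 * 11 mod 47 = 15^2 * 11 = 37*11 = 31
  bit 3 = 1: r = r^2 * 11 mod 47 = 31^2 * 11 = 21*11 = 43
  -> B = 43
s = B^a = 43^33 mod 47  (bits of 33 = 100001)
  bit 0 = 1: r = r^2 * 43 mod 47 = 1^2 * 43 = 1*43 = 43
  bit 1 = 0: r = r^2 mod 47 = 43^2 = 16
  bit 2 = 0: r = r^2 mod 47 = 16^2 = 21
  bit 3 = 0: r = r^2 mod 47 = 21^2 = 18
  bit 4 = 0: r = r^2 mod 47 = 18^2 = 42
  bit 5 = 1: r = r^2 * 43 mod 47 = 42^2 * 43 = 25*43 = 41
  -> s = B^a = 41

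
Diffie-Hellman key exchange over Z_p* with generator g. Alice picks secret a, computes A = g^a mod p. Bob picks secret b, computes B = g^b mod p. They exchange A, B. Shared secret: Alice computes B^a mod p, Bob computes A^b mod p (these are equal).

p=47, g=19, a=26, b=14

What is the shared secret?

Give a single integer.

Answer: 14

Derivation:
A = 19^26 mod 47  (bits of 26 = 11010)
  bit 0 = 1: r = r^2 * 19 mod 47 = 1^2 * 19 = 1*19 = 19
  bit 1 = 1: r = r^2 * 19 mod 47 = 19^2 * 19 = 32*19 = 44
  bit 2 = 0: r = r^2 mod 47 = 44^2 = 9
  bit 3 = 1: r = r^2 * 19 mod 47 = 9^2 * 19 = 34*19 = 35
  bit 4 = 0: r = r^2 mod 47 = 35^2 = 3
  -> A = 3
B = 19^14 mod 47  (bits of 14 = 1110)
  bit 0 = 1: r = r^2 * 19 mod 47 = 1^2 * 19 = 1*19 = 19
  bit 1 = 1: r = r^2 * 19 mod 47 = 19^2 * 19 = 32*19 = 44
  bit 2 = 1: r = r^2 * 19 mod 47 = 44^2 * 19 = 9*19 = 30
  bit 3 = 0: r = r^2 mod 47 = 30^2 = 7
  -> B = 7
s = B^a = 7^26 mod 47  (bits of 26 = 11010)
  bit 0 = 1: r = r^2 * 7 mod 47 = 1^2 * 7 = 1*7 = 7
  bit 1 = 1: r = r^2 * 7 mod 47 = 7^2 * 7 = 2*7 = 14
  bit 2 = 0: r = r^2 mod 47 = 14^2 = 8
  bit 3 = 1: r = r^2 * 7 mod 47 = 8^2 * 7 = 17*7 = 25
  bit 4 = 0: r = r^2 mod 47 = 25^2 = 14
  -> s = B^a = 14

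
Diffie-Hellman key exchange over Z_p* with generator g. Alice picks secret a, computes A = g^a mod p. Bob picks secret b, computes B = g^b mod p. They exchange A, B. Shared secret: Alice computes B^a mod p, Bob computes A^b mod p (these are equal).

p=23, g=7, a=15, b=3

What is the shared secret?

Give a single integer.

Answer: 7

Derivation:
A = 7^15 mod 23  (bits of 15 = 1111)
  bit 0 = 1: r = r^2 * 7 mod 23 = 1^2 * 7 = 1*7 = 7
  bit 1 = 1: r = r^2 * 7 mod 23 = 7^2 * 7 = 3*7 = 21
  bit 2 = 1: r = r^2 * 7 mod 23 = 21^2 * 7 = 4*7 = 5
  bit 3 = 1: r = r^2 * 7 mod 23 = 5^2 * 7 = 2*7 = 14
  -> A = 14
B = 7^3 mod 23  (bits of 3 = 11)
  bit 0 = 1: r = r^2 * 7 mod 23 = 1^2 * 7 = 1*7 = 7
  bit 1 = 1: r = r^2 * 7 mod 23 = 7^2 * 7 = 3*7 = 21
  -> B = 21
s = B^a = 21^15 mod 23  (bits of 15 = 1111)
  bit 0 = 1: r = r^2 * 21 mod 23 = 1^2 * 21 = 1*21 = 21
  bit 1 = 1: r = r^2 * 21 mod 23 = 21^2 * 21 = 4*21 = 15
  bit 2 = 1: r = r^2 * 21 mod 23 = 15^2 * 21 = 18*21 = 10
  bit 3 = 1: r = r^2 * 21 mod 23 = 10^2 * 21 = 8*21 = 7
  -> s = B^a = 7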